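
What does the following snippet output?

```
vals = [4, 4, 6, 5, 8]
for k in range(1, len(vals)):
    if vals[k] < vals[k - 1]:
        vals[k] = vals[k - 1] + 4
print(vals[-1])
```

14

k=1: 4>=4, unchanged → [4, 4, 6, 5, 8]
k=2: 6>=4, unchanged → [4, 4, 6, 5, 8]
k=3: 5<6, vals[3] = 6+4 = 10 → [4, 4, 6, 10, 8]
k=4: 8<10, vals[4] = 10+4 = 14 → [4, 4, 6, 10, 14]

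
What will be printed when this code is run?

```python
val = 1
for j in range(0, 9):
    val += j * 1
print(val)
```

j=0: val = 1+0*1 = 1
j=1: val = 1+1*1 = 2
j=2: val = 2+2*1 = 4
j=3: val = 4+3*1 = 7
j=4: val = 7+4*1 = 11
j=5: val = 11+5*1 = 16
j=6: val = 16+6*1 = 22
j=7: val = 22+7*1 = 29
j=8: val = 29+8*1 = 37

37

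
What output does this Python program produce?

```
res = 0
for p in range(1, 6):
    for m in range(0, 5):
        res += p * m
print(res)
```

p=1,m=0: res = 0+0 = 0
p=1,m=1: res = 0+1 = 1
p=1,m=2: res = 1+2 = 3
p=1,m=3: res = 3+3 = 6
p=1,m=4: res = 6+4 = 10
p=2,m=0: res = 10+0 = 10
p=2,m=1: res = 10+2 = 12
p=2,m=2: res = 12+4 = 16
p=2,m=3: res = 16+6 = 22
p=2,m=4: res = 22+8 = 30
p=3,m=0: res = 30+0 = 30
p=3,m=1: res = 30+3 = 33
p=3,m=2: res = 33+6 = 39
p=3,m=3: res = 39+9 = 48
p=3,m=4: res = 48+12 = 60
p=4,m=0: res = 60+0 = 60
p=4,m=1: res = 60+4 = 64
p=4,m=2: res = 64+8 = 72
p=4,m=3: res = 72+12 = 84
p=4,m=4: res = 84+16 = 100
p=5,m=0: res = 100+0 = 100
p=5,m=1: res = 100+5 = 105
p=5,m=2: res = 105+10 = 115
p=5,m=3: res = 115+15 = 130
p=5,m=4: res = 130+20 = 150

150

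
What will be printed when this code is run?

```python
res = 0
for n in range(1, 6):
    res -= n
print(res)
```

n=1: res = 0-1 = -1
n=2: res = (-1)-2 = -3
n=3: res = (-3)-3 = -6
n=4: res = (-6)-4 = -10
n=5: res = (-10)-5 = -15

-15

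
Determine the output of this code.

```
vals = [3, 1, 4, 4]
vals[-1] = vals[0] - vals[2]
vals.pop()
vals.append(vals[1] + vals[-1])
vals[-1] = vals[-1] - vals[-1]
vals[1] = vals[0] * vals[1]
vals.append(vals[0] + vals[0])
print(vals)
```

vals[-1] = vals[0]-vals[2] = 3-4 = -1 → [3, 1, 4, -1]
pop() removes -1 → [3, 1, 4]
append vals[1]+vals[-1] = 1+4 = 5 → [3, 1, 4, 5]
vals[-1] = vals[-1]-vals[-1] = 5-5 = 0 → [3, 1, 4, 0]
vals[1] = vals[0]*vals[1] = 3*1 = 3 → [3, 3, 4, 0]
append vals[0]+vals[0] = 3+3 = 6 → [3, 3, 4, 0, 6]

[3, 3, 4, 0, 6]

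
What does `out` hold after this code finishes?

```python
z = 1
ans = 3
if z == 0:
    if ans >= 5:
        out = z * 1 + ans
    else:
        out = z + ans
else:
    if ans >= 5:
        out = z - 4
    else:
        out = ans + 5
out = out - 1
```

7

z=1, ans=3
z == 0 is False; ans >= 5 is False
→ out = ans + 5 = 8
out = 8-1 = 7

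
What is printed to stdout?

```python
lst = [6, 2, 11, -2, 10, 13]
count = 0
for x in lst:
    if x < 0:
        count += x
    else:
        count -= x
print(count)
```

x=6: not <0, count = 0-6 = -6
x=2: not <0, count = (-6)-2 = -8
x=11: not <0, count = (-8)-11 = -19
x=-2: <0, count = (-19)+(-2) = -21
x=10: not <0, count = (-21)-10 = -31
x=13: not <0, count = (-31)-13 = -44

-44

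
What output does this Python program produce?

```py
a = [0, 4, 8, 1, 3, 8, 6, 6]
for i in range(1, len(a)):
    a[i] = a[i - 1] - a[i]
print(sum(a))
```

-135

i=1: a[1] = 0-4 = -4 → [0, -4, 8, 1, 3, 8, 6, 6]
i=2: a[2] = (-4)-8 = -12 → [0, -4, -12, 1, 3, 8, 6, 6]
i=3: a[3] = (-12)-1 = -13 → [0, -4, -12, -13, 3, 8, 6, 6]
i=4: a[4] = (-13)-3 = -16 → [0, -4, -12, -13, -16, 8, 6, 6]
i=5: a[5] = (-16)-8 = -24 → [0, -4, -12, -13, -16, -24, 6, 6]
i=6: a[6] = (-24)-6 = -30 → [0, -4, -12, -13, -16, -24, -30, 6]
i=7: a[7] = (-30)-6 = -36 → [0, -4, -12, -13, -16, -24, -30, -36]
sum = -135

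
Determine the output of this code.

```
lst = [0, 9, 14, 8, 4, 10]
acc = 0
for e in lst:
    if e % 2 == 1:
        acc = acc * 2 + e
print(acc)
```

e=0: not odd
e=9: odd, acc = 0*2+9 = 9
e=14: not odd
e=8: not odd
e=4: not odd
e=10: not odd

9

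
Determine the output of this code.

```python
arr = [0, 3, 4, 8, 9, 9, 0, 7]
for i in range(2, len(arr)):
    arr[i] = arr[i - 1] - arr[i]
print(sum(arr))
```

i=2: arr[2] = 3-4 = -1 → [0, 3, -1, 8, 9, 9, 0, 7]
i=3: arr[3] = (-1)-8 = -9 → [0, 3, -1, -9, 9, 9, 0, 7]
i=4: arr[4] = (-9)-9 = -18 → [0, 3, -1, -9, -18, 9, 0, 7]
i=5: arr[5] = (-18)-9 = -27 → [0, 3, -1, -9, -18, -27, 0, 7]
i=6: arr[6] = (-27)-0 = -27 → [0, 3, -1, -9, -18, -27, -27, 7]
i=7: arr[7] = (-27)-7 = -34 → [0, 3, -1, -9, -18, -27, -27, -34]
sum = -113

-113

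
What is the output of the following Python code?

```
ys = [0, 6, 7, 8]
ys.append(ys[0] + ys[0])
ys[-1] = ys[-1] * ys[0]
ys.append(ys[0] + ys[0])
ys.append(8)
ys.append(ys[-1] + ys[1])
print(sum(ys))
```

43

append ys[0]+ys[0] = 0+0 = 0 → [0, 6, 7, 8, 0]
ys[-1] = ys[-1]*ys[0] = 0*0 = 0 → [0, 6, 7, 8, 0]
append ys[0]+ys[0] = 0+0 = 0 → [0, 6, 7, 8, 0, 0]
append 8 → [0, 6, 7, 8, 0, 0, 8]
append ys[-1]+ys[1] = 8+6 = 14 → [0, 6, 7, 8, 0, 0, 8, 14]
sum = 43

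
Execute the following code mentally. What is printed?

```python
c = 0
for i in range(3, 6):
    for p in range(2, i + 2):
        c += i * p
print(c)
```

183

i=3,p=2: c = 0+6 = 6
i=3,p=3: c = 6+9 = 15
i=3,p=4: c = 15+12 = 27
i=4,p=2: c = 27+8 = 35
i=4,p=3: c = 35+12 = 47
i=4,p=4: c = 47+16 = 63
i=4,p=5: c = 63+20 = 83
i=5,p=2: c = 83+10 = 93
i=5,p=3: c = 93+15 = 108
i=5,p=4: c = 108+20 = 128
i=5,p=5: c = 128+25 = 153
i=5,p=6: c = 153+30 = 183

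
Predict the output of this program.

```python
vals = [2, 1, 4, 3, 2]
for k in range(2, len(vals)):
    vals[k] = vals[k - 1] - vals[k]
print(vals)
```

[2, 1, -3, -6, -8]

k=2: vals[2] = 1-4 = -3 → [2, 1, -3, 3, 2]
k=3: vals[3] = (-3)-3 = -6 → [2, 1, -3, -6, 2]
k=4: vals[4] = (-6)-2 = -8 → [2, 1, -3, -6, -8]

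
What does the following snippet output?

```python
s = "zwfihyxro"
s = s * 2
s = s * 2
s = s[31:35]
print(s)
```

hyxr

repeat ×2 → 'zwfihyxrozwfihyxro'
repeat ×2 → 'zwfihyxrozwfihyxrozwfihyxrozwfihyxro'
slice [31:35] → 'hyxr'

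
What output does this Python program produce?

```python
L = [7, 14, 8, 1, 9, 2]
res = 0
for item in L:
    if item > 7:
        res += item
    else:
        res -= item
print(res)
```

item=7: not >7, res = 0-7 = -7
item=14: >7, res = (-7)+14 = 7
item=8: >7, res = 7+8 = 15
item=1: not >7, res = 15-1 = 14
item=9: >7, res = 14+9 = 23
item=2: not >7, res = 23-2 = 21

21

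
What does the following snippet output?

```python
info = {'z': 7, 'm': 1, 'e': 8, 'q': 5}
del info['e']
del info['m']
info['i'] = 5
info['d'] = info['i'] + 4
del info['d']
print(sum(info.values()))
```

del 'e' → {'z': 7, 'm': 1, 'q': 5}
del 'm' → {'z': 7, 'q': 5}
info['i'] = 5 → {'z': 7, 'q': 5, 'i': 5}
info['d'] = info['i']+4 = 9 → {'z': 7, 'q': 5, 'i': 5, 'd': 9}
del 'd' → {'z': 7, 'q': 5, 'i': 5}
sum of values = 17

17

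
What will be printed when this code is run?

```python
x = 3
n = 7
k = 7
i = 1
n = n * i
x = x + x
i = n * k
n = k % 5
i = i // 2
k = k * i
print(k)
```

168

n = 7*1 = 7
x = 3+3 = 6
i = 7*7 = 49
n = 7%5 = 2
i = 49//2 = 24
k = 7*24 = 168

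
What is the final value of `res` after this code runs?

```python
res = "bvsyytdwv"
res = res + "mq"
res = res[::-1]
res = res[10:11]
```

+ 'mq' → 'bvsyytdwvmq'
reverse → 'qmvwdtyysvb'
slice [10:11] → 'b'

'b'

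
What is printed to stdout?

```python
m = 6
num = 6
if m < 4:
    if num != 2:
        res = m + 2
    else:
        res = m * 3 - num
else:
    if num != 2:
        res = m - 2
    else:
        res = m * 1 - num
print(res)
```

4

m=6, num=6
m < 4 is False; num != 2 is True
→ res = m - 2 = 4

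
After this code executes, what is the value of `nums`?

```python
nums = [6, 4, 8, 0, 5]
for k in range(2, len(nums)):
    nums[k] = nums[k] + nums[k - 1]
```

[6, 4, 12, 12, 17]

k=2: nums[2] = 8+4 = 12 → [6, 4, 12, 0, 5]
k=3: nums[3] = 0+12 = 12 → [6, 4, 12, 12, 5]
k=4: nums[4] = 5+12 = 17 → [6, 4, 12, 12, 17]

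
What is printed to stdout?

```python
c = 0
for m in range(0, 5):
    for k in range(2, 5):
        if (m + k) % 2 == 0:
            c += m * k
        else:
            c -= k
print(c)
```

27

m=0,k=2: even sum, c = 0+0 = 0
m=0,k=3: odd sum, c = 0-3 = -3
m=0,k=4: even sum, c = (-3)+0 = -3
m=1,k=2: odd sum, c = (-3)-2 = -5
m=1,k=3: even sum, c = (-5)+3 = -2
m=1,k=4: odd sum, c = (-2)-4 = -6
m=2,k=2: even sum, c = (-6)+4 = -2
m=2,k=3: odd sum, c = (-2)-3 = -5
m=2,k=4: even sum, c = (-5)+8 = 3
m=3,k=2: odd sum, c = 3-2 = 1
m=3,k=3: even sum, c = 1+9 = 10
m=3,k=4: odd sum, c = 10-4 = 6
m=4,k=2: even sum, c = 6+8 = 14
m=4,k=3: odd sum, c = 14-3 = 11
m=4,k=4: even sum, c = 11+16 = 27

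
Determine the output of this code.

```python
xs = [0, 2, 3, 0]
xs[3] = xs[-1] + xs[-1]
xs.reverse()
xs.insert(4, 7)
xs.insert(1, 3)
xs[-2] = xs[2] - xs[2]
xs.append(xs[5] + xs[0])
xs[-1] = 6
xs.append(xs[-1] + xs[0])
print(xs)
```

xs[3] = xs[-1]+xs[-1] = 0+0 = 0 → [0, 2, 3, 0]
reverse → [0, 3, 2, 0]
insert 7 at 4 → [0, 3, 2, 0, 7]
insert 3 at 1 → [0, 3, 3, 2, 0, 7]
xs[-2] = xs[2]-xs[2] = 3-3 = 0 → [0, 3, 3, 2, 0, 7]
append xs[5]+xs[0] = 7+0 = 7 → [0, 3, 3, 2, 0, 7, 7]
xs[-1] = 6 → [0, 3, 3, 2, 0, 7, 6]
append xs[-1]+xs[0] = 6+0 = 6 → [0, 3, 3, 2, 0, 7, 6, 6]

[0, 3, 3, 2, 0, 7, 6, 6]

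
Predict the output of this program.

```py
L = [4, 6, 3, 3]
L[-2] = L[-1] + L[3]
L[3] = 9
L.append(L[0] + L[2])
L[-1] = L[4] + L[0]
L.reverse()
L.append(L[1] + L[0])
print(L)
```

[14, 9, 6, 6, 4, 23]

L[-2] = L[-1]+L[3] = 3+3 = 6 → [4, 6, 6, 3]
L[3] = 9 → [4, 6, 6, 9]
append L[0]+L[2] = 4+6 = 10 → [4, 6, 6, 9, 10]
L[-1] = L[4]+L[0] = 10+4 = 14 → [4, 6, 6, 9, 14]
reverse → [14, 9, 6, 6, 4]
append L[1]+L[0] = 9+14 = 23 → [14, 9, 6, 6, 4, 23]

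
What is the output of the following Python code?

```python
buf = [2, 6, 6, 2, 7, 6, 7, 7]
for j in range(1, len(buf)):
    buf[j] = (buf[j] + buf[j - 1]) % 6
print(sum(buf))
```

21

j=1: buf[1] = (6+2)%6 = 2 → [2, 2, 6, 2, 7, 6, 7, 7]
j=2: buf[2] = (6+2)%6 = 2 → [2, 2, 2, 2, 7, 6, 7, 7]
j=3: buf[3] = (2+2)%6 = 4 → [2, 2, 2, 4, 7, 6, 7, 7]
j=4: buf[4] = (7+4)%6 = 5 → [2, 2, 2, 4, 5, 6, 7, 7]
j=5: buf[5] = (6+5)%6 = 5 → [2, 2, 2, 4, 5, 5, 7, 7]
j=6: buf[6] = (7+5)%6 = 0 → [2, 2, 2, 4, 5, 5, 0, 7]
j=7: buf[7] = (7+0)%6 = 1 → [2, 2, 2, 4, 5, 5, 0, 1]
sum = 21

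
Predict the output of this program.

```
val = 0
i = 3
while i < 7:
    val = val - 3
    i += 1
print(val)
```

-12

i=3: val = 0-3 = -3
i=4: val = (-3)-3 = -6
i=5: val = (-6)-3 = -9
i=6: val = (-9)-3 = -12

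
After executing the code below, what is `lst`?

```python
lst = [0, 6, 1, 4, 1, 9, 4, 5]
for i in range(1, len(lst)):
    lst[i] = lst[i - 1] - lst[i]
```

[0, -6, -7, -11, -12, -21, -25, -30]

i=1: lst[1] = 0-6 = -6 → [0, -6, 1, 4, 1, 9, 4, 5]
i=2: lst[2] = (-6)-1 = -7 → [0, -6, -7, 4, 1, 9, 4, 5]
i=3: lst[3] = (-7)-4 = -11 → [0, -6, -7, -11, 1, 9, 4, 5]
i=4: lst[4] = (-11)-1 = -12 → [0, -6, -7, -11, -12, 9, 4, 5]
i=5: lst[5] = (-12)-9 = -21 → [0, -6, -7, -11, -12, -21, 4, 5]
i=6: lst[6] = (-21)-4 = -25 → [0, -6, -7, -11, -12, -21, -25, 5]
i=7: lst[7] = (-25)-5 = -30 → [0, -6, -7, -11, -12, -21, -25, -30]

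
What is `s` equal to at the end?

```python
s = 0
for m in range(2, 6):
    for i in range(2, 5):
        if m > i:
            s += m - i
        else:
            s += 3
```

28

m=2,i=2: not 2>2, s = 0+3 = 3
m=2,i=3: not 2>3, s = 3+3 = 6
m=2,i=4: not 2>4, s = 6+3 = 9
m=3,i=2: 3>2, s = 9+1 = 10
m=3,i=3: not 3>3, s = 10+3 = 13
m=3,i=4: not 3>4, s = 13+3 = 16
m=4,i=2: 4>2, s = 16+2 = 18
m=4,i=3: 4>3, s = 18+1 = 19
m=4,i=4: not 4>4, s = 19+3 = 22
m=5,i=2: 5>2, s = 22+3 = 25
m=5,i=3: 5>3, s = 25+2 = 27
m=5,i=4: 5>4, s = 27+1 = 28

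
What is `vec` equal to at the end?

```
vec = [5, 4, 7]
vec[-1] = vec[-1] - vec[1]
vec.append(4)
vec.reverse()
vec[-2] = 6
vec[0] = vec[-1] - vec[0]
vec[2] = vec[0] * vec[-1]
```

vec[-1] = vec[-1]-vec[1] = 7-4 = 3 → [5, 4, 3]
append 4 → [5, 4, 3, 4]
reverse → [4, 3, 4, 5]
vec[-2] = 6 → [4, 3, 6, 5]
vec[0] = vec[-1]-vec[0] = 5-4 = 1 → [1, 3, 6, 5]
vec[2] = vec[0]*vec[-1] = 1*5 = 5 → [1, 3, 5, 5]

[1, 3, 5, 5]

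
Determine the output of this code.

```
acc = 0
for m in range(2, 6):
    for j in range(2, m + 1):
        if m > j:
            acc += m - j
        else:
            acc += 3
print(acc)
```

m=2,j=2: not 2>2, acc = 0+3 = 3
m=3,j=2: 3>2, acc = 3+1 = 4
m=3,j=3: not 3>3, acc = 4+3 = 7
m=4,j=2: 4>2, acc = 7+2 = 9
m=4,j=3: 4>3, acc = 9+1 = 10
m=4,j=4: not 4>4, acc = 10+3 = 13
m=5,j=2: 5>2, acc = 13+3 = 16
m=5,j=3: 5>3, acc = 16+2 = 18
m=5,j=4: 5>4, acc = 18+1 = 19
m=5,j=5: not 5>5, acc = 19+3 = 22

22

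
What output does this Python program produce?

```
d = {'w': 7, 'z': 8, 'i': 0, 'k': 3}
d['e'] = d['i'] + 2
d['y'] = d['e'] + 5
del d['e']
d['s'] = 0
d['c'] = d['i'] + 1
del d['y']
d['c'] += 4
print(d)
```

{'w': 7, 'z': 8, 'i': 0, 'k': 3, 's': 0, 'c': 5}

d['e'] = d['i']+2 = 2 → {'w': 7, 'z': 8, 'i': 0, 'k': 3, 'e': 2}
d['y'] = d['e']+5 = 7 → {'w': 7, 'z': 8, 'i': 0, 'k': 3, 'e': 2, 'y': 7}
del 'e' → {'w': 7, 'z': 8, 'i': 0, 'k': 3, 'y': 7}
d['s'] = 0 → {'w': 7, 'z': 8, 'i': 0, 'k': 3, 'y': 7, 's': 0}
d['c'] = d['i']+1 = 1 → {'w': 7, 'z': 8, 'i': 0, 'k': 3, 'y': 7, 's': 0, 'c': 1}
del 'y' → {'w': 7, 'z': 8, 'i': 0, 'k': 3, 's': 0, 'c': 1}
d['c'] = 1+4 = 5 → {'w': 7, 'z': 8, 'i': 0, 'k': 3, 's': 0, 'c': 5}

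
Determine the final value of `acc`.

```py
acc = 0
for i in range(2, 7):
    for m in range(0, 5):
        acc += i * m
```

i=2,m=0: acc = 0+0 = 0
i=2,m=1: acc = 0+2 = 2
i=2,m=2: acc = 2+4 = 6
i=2,m=3: acc = 6+6 = 12
i=2,m=4: acc = 12+8 = 20
i=3,m=0: acc = 20+0 = 20
i=3,m=1: acc = 20+3 = 23
i=3,m=2: acc = 23+6 = 29
i=3,m=3: acc = 29+9 = 38
i=3,m=4: acc = 38+12 = 50
i=4,m=0: acc = 50+0 = 50
i=4,m=1: acc = 50+4 = 54
i=4,m=2: acc = 54+8 = 62
i=4,m=3: acc = 62+12 = 74
i=4,m=4: acc = 74+16 = 90
i=5,m=0: acc = 90+0 = 90
i=5,m=1: acc = 90+5 = 95
i=5,m=2: acc = 95+10 = 105
i=5,m=3: acc = 105+15 = 120
i=5,m=4: acc = 120+20 = 140
i=6,m=0: acc = 140+0 = 140
i=6,m=1: acc = 140+6 = 146
i=6,m=2: acc = 146+12 = 158
i=6,m=3: acc = 158+18 = 176
i=6,m=4: acc = 176+24 = 200

200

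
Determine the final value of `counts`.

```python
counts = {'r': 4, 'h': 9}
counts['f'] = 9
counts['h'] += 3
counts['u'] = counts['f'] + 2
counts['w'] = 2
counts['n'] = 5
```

{'r': 4, 'h': 12, 'f': 9, 'u': 11, 'w': 2, 'n': 5}

counts['f'] = 9 → {'r': 4, 'h': 9, 'f': 9}
counts['h'] = 9+3 = 12 → {'r': 4, 'h': 12, 'f': 9}
counts['u'] = counts['f']+2 = 11 → {'r': 4, 'h': 12, 'f': 9, 'u': 11}
counts['w'] = 2 → {'r': 4, 'h': 12, 'f': 9, 'u': 11, 'w': 2}
counts['n'] = 5 → {'r': 4, 'h': 12, 'f': 9, 'u': 11, 'w': 2, 'n': 5}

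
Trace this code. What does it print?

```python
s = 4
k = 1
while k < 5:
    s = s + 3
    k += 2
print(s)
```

k=1: s = 4+3 = 7
k=3: s = 7+3 = 10

10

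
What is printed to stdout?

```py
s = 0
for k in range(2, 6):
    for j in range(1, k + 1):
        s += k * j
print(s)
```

k=2,j=1: s = 0+2 = 2
k=2,j=2: s = 2+4 = 6
k=3,j=1: s = 6+3 = 9
k=3,j=2: s = 9+6 = 15
k=3,j=3: s = 15+9 = 24
k=4,j=1: s = 24+4 = 28
k=4,j=2: s = 28+8 = 36
k=4,j=3: s = 36+12 = 48
k=4,j=4: s = 48+16 = 64
k=5,j=1: s = 64+5 = 69
k=5,j=2: s = 69+10 = 79
k=5,j=3: s = 79+15 = 94
k=5,j=4: s = 94+20 = 114
k=5,j=5: s = 114+25 = 139

139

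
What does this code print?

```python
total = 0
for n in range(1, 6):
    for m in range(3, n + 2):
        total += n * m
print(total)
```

165

n=2,m=3: total = 0+6 = 6
n=3,m=3: total = 6+9 = 15
n=3,m=4: total = 15+12 = 27
n=4,m=3: total = 27+12 = 39
n=4,m=4: total = 39+16 = 55
n=4,m=5: total = 55+20 = 75
n=5,m=3: total = 75+15 = 90
n=5,m=4: total = 90+20 = 110
n=5,m=5: total = 110+25 = 135
n=5,m=6: total = 135+30 = 165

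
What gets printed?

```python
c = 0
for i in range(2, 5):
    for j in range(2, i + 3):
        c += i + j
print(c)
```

81

i=2,j=2: c = 0+4 = 4
i=2,j=3: c = 4+5 = 9
i=2,j=4: c = 9+6 = 15
i=3,j=2: c = 15+5 = 20
i=3,j=3: c = 20+6 = 26
i=3,j=4: c = 26+7 = 33
i=3,j=5: c = 33+8 = 41
i=4,j=2: c = 41+6 = 47
i=4,j=3: c = 47+7 = 54
i=4,j=4: c = 54+8 = 62
i=4,j=5: c = 62+9 = 71
i=4,j=6: c = 71+10 = 81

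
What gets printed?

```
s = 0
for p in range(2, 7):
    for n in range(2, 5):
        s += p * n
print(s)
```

180

p=2,n=2: s = 0+4 = 4
p=2,n=3: s = 4+6 = 10
p=2,n=4: s = 10+8 = 18
p=3,n=2: s = 18+6 = 24
p=3,n=3: s = 24+9 = 33
p=3,n=4: s = 33+12 = 45
p=4,n=2: s = 45+8 = 53
p=4,n=3: s = 53+12 = 65
p=4,n=4: s = 65+16 = 81
p=5,n=2: s = 81+10 = 91
p=5,n=3: s = 91+15 = 106
p=5,n=4: s = 106+20 = 126
p=6,n=2: s = 126+12 = 138
p=6,n=3: s = 138+18 = 156
p=6,n=4: s = 156+24 = 180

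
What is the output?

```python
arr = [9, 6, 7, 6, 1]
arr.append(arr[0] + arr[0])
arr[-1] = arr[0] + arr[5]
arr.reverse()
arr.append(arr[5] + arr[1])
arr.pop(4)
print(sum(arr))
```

60

append arr[0]+arr[0] = 9+9 = 18 → [9, 6, 7, 6, 1, 18]
arr[-1] = arr[0]+arr[5] = 9+18 = 27 → [9, 6, 7, 6, 1, 27]
reverse → [27, 1, 6, 7, 6, 9]
append arr[5]+arr[1] = 9+1 = 10 → [27, 1, 6, 7, 6, 9, 10]
pop(4) removes 6 → [27, 1, 6, 7, 9, 10]
sum = 60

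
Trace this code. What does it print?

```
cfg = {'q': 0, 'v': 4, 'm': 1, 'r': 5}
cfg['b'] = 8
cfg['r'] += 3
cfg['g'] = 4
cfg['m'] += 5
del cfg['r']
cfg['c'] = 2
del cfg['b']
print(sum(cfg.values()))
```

cfg['b'] = 8 → {'q': 0, 'v': 4, 'm': 1, 'r': 5, 'b': 8}
cfg['r'] = 5+3 = 8 → {'q': 0, 'v': 4, 'm': 1, 'r': 8, 'b': 8}
cfg['g'] = 4 → {'q': 0, 'v': 4, 'm': 1, 'r': 8, 'b': 8, 'g': 4}
cfg['m'] = 1+5 = 6 → {'q': 0, 'v': 4, 'm': 6, 'r': 8, 'b': 8, 'g': 4}
del 'r' → {'q': 0, 'v': 4, 'm': 6, 'b': 8, 'g': 4}
cfg['c'] = 2 → {'q': 0, 'v': 4, 'm': 6, 'b': 8, 'g': 4, 'c': 2}
del 'b' → {'q': 0, 'v': 4, 'm': 6, 'g': 4, 'c': 2}
sum of values = 16

16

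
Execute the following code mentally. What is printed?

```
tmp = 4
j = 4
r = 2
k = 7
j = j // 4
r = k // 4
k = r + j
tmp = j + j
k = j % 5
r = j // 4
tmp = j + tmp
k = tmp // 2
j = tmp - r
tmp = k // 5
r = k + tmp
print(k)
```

j = 4//4 = 1
r = 7//4 = 1
k = 1+1 = 2
tmp = 1+1 = 2
k = 1%5 = 1
r = 1//4 = 0
tmp = 1+2 = 3
k = 3//2 = 1
j = 3-0 = 3
tmp = 1//5 = 0
r = 1+0 = 1

1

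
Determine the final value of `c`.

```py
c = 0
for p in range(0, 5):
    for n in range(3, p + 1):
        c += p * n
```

37

p=3,n=3: c = 0+9 = 9
p=4,n=3: c = 9+12 = 21
p=4,n=4: c = 21+16 = 37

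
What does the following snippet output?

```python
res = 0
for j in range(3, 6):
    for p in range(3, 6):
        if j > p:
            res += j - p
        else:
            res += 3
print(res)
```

j=3,p=3: not 3>3, res = 0+3 = 3
j=3,p=4: not 3>4, res = 3+3 = 6
j=3,p=5: not 3>5, res = 6+3 = 9
j=4,p=3: 4>3, res = 9+1 = 10
j=4,p=4: not 4>4, res = 10+3 = 13
j=4,p=5: not 4>5, res = 13+3 = 16
j=5,p=3: 5>3, res = 16+2 = 18
j=5,p=4: 5>4, res = 18+1 = 19
j=5,p=5: not 5>5, res = 19+3 = 22

22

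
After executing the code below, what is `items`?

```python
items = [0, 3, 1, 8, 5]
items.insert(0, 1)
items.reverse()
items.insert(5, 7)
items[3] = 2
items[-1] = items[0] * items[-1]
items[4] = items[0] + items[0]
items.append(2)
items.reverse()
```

[2, 5, 7, 10, 2, 1, 8, 5]

insert 1 at 0 → [1, 0, 3, 1, 8, 5]
reverse → [5, 8, 1, 3, 0, 1]
insert 7 at 5 → [5, 8, 1, 3, 0, 7, 1]
items[3] = 2 → [5, 8, 1, 2, 0, 7, 1]
items[-1] = items[0]*items[-1] = 5*1 = 5 → [5, 8, 1, 2, 0, 7, 5]
items[4] = items[0]+items[0] = 5+5 = 10 → [5, 8, 1, 2, 10, 7, 5]
append 2 → [5, 8, 1, 2, 10, 7, 5, 2]
reverse → [2, 5, 7, 10, 2, 1, 8, 5]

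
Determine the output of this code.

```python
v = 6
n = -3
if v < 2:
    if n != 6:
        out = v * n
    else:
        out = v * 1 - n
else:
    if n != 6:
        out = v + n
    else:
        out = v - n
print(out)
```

3

v=6, n=-3
v < 2 is False; n != 6 is True
→ out = v + n = 3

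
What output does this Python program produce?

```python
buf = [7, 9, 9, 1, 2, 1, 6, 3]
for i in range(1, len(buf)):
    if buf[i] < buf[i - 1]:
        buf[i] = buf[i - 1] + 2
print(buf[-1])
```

19

i=1: 9>=7, unchanged → [7, 9, 9, 1, 2, 1, 6, 3]
i=2: 9>=9, unchanged → [7, 9, 9, 1, 2, 1, 6, 3]
i=3: 1<9, buf[3] = 9+2 = 11 → [7, 9, 9, 11, 2, 1, 6, 3]
i=4: 2<11, buf[4] = 11+2 = 13 → [7, 9, 9, 11, 13, 1, 6, 3]
i=5: 1<13, buf[5] = 13+2 = 15 → [7, 9, 9, 11, 13, 15, 6, 3]
i=6: 6<15, buf[6] = 15+2 = 17 → [7, 9, 9, 11, 13, 15, 17, 3]
i=7: 3<17, buf[7] = 17+2 = 19 → [7, 9, 9, 11, 13, 15, 17, 19]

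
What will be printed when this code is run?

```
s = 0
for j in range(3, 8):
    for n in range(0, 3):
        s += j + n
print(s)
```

90

j=3,n=0: s = 0+3 = 3
j=3,n=1: s = 3+4 = 7
j=3,n=2: s = 7+5 = 12
j=4,n=0: s = 12+4 = 16
j=4,n=1: s = 16+5 = 21
j=4,n=2: s = 21+6 = 27
j=5,n=0: s = 27+5 = 32
j=5,n=1: s = 32+6 = 38
j=5,n=2: s = 38+7 = 45
j=6,n=0: s = 45+6 = 51
j=6,n=1: s = 51+7 = 58
j=6,n=2: s = 58+8 = 66
j=7,n=0: s = 66+7 = 73
j=7,n=1: s = 73+8 = 81
j=7,n=2: s = 81+9 = 90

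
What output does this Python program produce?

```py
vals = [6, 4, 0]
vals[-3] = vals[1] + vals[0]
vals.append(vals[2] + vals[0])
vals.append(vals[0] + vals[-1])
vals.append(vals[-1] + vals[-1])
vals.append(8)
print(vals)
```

[10, 4, 0, 10, 20, 40, 8]

vals[-3] = vals[1]+vals[0] = 4+6 = 10 → [10, 4, 0]
append vals[2]+vals[0] = 0+10 = 10 → [10, 4, 0, 10]
append vals[0]+vals[-1] = 10+10 = 20 → [10, 4, 0, 10, 20]
append vals[-1]+vals[-1] = 20+20 = 40 → [10, 4, 0, 10, 20, 40]
append 8 → [10, 4, 0, 10, 20, 40, 8]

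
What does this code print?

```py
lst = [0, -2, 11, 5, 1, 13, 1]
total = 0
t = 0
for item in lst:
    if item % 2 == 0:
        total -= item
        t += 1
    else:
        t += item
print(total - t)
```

item=0: even, total = 0-0 = 0; t=1
item=-2: even, total = 0-(-2) = 2; t=2
item=11: not even; t=13
item=5: not even; t=18
item=1: not even; t=19
item=13: not even; t=32
item=1: not even; t=33
total-t = 2-33 = -31

-31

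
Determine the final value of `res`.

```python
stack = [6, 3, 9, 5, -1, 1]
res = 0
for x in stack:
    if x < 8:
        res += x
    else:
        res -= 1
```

13

x=6: <8, res = 0+6 = 6
x=3: <8, res = 6+3 = 9
x=9: not <8, res = 9-1 = 8
x=5: <8, res = 8+5 = 13
x=-1: <8, res = 13+(-1) = 12
x=1: <8, res = 12+1 = 13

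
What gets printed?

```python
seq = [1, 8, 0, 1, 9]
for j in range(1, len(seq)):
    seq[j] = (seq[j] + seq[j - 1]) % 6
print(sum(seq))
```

j=1: seq[1] = (8+1)%6 = 3 → [1, 3, 0, 1, 9]
j=2: seq[2] = (0+3)%6 = 3 → [1, 3, 3, 1, 9]
j=3: seq[3] = (1+3)%6 = 4 → [1, 3, 3, 4, 9]
j=4: seq[4] = (9+4)%6 = 1 → [1, 3, 3, 4, 1]
sum = 12

12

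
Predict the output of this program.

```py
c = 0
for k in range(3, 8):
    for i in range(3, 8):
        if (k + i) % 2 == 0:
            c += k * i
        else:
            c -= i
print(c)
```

k=3,i=3: even sum, c = 0+9 = 9
k=3,i=4: odd sum, c = 9-4 = 5
k=3,i=5: even sum, c = 5+15 = 20
k=3,i=6: odd sum, c = 20-6 = 14
k=3,i=7: even sum, c = 14+21 = 35
k=4,i=3: odd sum, c = 35-3 = 32
k=4,i=4: even sum, c = 32+16 = 48
k=4,i=5: odd sum, c = 48-5 = 43
k=4,i=6: even sum, c = 43+24 = 67
k=4,i=7: odd sum, c = 67-7 = 60
k=5,i=3: even sum, c = 60+15 = 75
k=5,i=4: odd sum, c = 75-4 = 71
k=5,i=5: even sum, c = 71+25 = 96
k=5,i=6: odd sum, c = 96-6 = 90
k=5,i=7: even sum, c = 90+35 = 125
k=6,i=3: odd sum, c = 125-3 = 122
k=6,i=4: even sum, c = 122+24 = 146
k=6,i=5: odd sum, c = 146-5 = 141
k=6,i=6: even sum, c = 141+36 = 177
k=6,i=7: odd sum, c = 177-7 = 170
k=7,i=3: even sum, c = 170+21 = 191
k=7,i=4: odd sum, c = 191-4 = 187
k=7,i=5: even sum, c = 187+35 = 222
k=7,i=6: odd sum, c = 222-6 = 216
k=7,i=7: even sum, c = 216+49 = 265

265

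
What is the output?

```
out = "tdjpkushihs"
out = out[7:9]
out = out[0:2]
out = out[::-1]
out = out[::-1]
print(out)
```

hi

slice [7:9] → 'hi'
slice [0:2] → 'hi'
reverse → 'ih'
reverse → 'hi'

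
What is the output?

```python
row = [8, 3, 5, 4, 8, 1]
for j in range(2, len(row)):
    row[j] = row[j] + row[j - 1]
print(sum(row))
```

72

j=2: row[2] = 5+3 = 8 → [8, 3, 8, 4, 8, 1]
j=3: row[3] = 4+8 = 12 → [8, 3, 8, 12, 8, 1]
j=4: row[4] = 8+12 = 20 → [8, 3, 8, 12, 20, 1]
j=5: row[5] = 1+20 = 21 → [8, 3, 8, 12, 20, 21]
sum = 72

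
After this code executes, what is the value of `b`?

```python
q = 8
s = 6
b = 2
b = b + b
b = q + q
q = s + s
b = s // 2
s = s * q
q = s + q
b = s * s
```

5184

b = 2+2 = 4
b = 8+8 = 16
q = 6+6 = 12
b = 6//2 = 3
s = 6*12 = 72
q = 72+12 = 84
b = 72*72 = 5184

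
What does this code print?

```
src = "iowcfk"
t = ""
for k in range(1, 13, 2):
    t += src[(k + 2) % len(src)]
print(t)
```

k=1: add src[3]='c' → 'c'
k=3: add src[5]='k' → 'ck'
k=5: add src[1]='o' → 'cko'
k=7: add src[3]='c' → 'ckoc'
k=9: add src[5]='k' → 'ckock'
k=11: add src[1]='o' → 'ckocko'

ckocko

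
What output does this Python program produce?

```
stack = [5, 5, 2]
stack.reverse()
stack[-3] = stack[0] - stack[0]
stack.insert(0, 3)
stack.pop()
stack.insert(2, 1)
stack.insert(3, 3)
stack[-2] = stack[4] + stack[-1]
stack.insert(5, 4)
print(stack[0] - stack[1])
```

3

reverse → [2, 5, 5]
stack[-3] = stack[0]-stack[0] = 2-2 = 0 → [0, 5, 5]
insert 3 at 0 → [3, 0, 5, 5]
pop() removes 5 → [3, 0, 5]
insert 1 at 2 → [3, 0, 1, 5]
insert 3 at 3 → [3, 0, 1, 3, 5]
stack[-2] = stack[4]+stack[-1] = 5+5 = 10 → [3, 0, 1, 10, 5]
insert 4 at 5 → [3, 0, 1, 10, 5, 4]
stack[0]-stack[1] = 3-0 = 3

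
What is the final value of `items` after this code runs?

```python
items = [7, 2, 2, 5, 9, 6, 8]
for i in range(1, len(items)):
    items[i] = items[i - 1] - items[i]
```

i=1: items[1] = 7-2 = 5 → [7, 5, 2, 5, 9, 6, 8]
i=2: items[2] = 5-2 = 3 → [7, 5, 3, 5, 9, 6, 8]
i=3: items[3] = 3-5 = -2 → [7, 5, 3, -2, 9, 6, 8]
i=4: items[4] = (-2)-9 = -11 → [7, 5, 3, -2, -11, 6, 8]
i=5: items[5] = (-11)-6 = -17 → [7, 5, 3, -2, -11, -17, 8]
i=6: items[6] = (-17)-8 = -25 → [7, 5, 3, -2, -11, -17, -25]

[7, 5, 3, -2, -11, -17, -25]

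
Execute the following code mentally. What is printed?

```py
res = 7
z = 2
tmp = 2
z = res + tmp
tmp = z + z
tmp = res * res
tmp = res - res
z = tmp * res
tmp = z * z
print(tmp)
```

0

z = 7+2 = 9
tmp = 9+9 = 18
tmp = 7*7 = 49
tmp = 7-7 = 0
z = 0*7 = 0
tmp = 0*0 = 0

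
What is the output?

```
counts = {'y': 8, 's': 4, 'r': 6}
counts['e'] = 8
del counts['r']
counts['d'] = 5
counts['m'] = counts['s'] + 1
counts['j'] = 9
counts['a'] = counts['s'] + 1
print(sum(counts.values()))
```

counts['e'] = 8 → {'y': 8, 's': 4, 'r': 6, 'e': 8}
del 'r' → {'y': 8, 's': 4, 'e': 8}
counts['d'] = 5 → {'y': 8, 's': 4, 'e': 8, 'd': 5}
counts['m'] = counts['s']+1 = 5 → {'y': 8, 's': 4, 'e': 8, 'd': 5, 'm': 5}
counts['j'] = 9 → {'y': 8, 's': 4, 'e': 8, 'd': 5, 'm': 5, 'j': 9}
counts['a'] = counts['s']+1 = 5 → {'y': 8, 's': 4, 'e': 8, 'd': 5, 'm': 5, 'j': 9, 'a': 5}
sum of values = 44

44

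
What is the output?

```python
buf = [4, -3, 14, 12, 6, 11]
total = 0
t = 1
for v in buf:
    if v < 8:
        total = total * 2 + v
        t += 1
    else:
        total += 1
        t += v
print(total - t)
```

-20

v=4: <8, total = 0*2+4 = 4; t=2
v=-3: <8, total = 4*2+(-3) = 5; t=3
v=14: not <8, total = 5+1 = 6; t=17
v=12: not <8, total = 6+1 = 7; t=29
v=6: <8, total = 7*2+6 = 20; t=30
v=11: not <8, total = 20+1 = 21; t=41
total-t = 21-41 = -20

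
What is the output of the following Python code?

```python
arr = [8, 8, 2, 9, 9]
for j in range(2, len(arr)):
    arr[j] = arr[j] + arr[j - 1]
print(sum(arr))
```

j=2: arr[2] = 2+8 = 10 → [8, 8, 10, 9, 9]
j=3: arr[3] = 9+10 = 19 → [8, 8, 10, 19, 9]
j=4: arr[4] = 9+19 = 28 → [8, 8, 10, 19, 28]
sum = 73

73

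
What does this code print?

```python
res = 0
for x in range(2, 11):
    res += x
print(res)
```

54

x=2: res = 0+2 = 2
x=3: res = 2+3 = 5
x=4: res = 5+4 = 9
x=5: res = 9+5 = 14
x=6: res = 14+6 = 20
x=7: res = 20+7 = 27
x=8: res = 27+8 = 35
x=9: res = 35+9 = 44
x=10: res = 44+10 = 54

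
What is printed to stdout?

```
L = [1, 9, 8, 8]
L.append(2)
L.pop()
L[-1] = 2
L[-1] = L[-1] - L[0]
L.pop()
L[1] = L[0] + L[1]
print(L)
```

[1, 10, 8]

append 2 → [1, 9, 8, 8, 2]
pop() removes 2 → [1, 9, 8, 8]
L[-1] = 2 → [1, 9, 8, 2]
L[-1] = L[-1]-L[0] = 2-1 = 1 → [1, 9, 8, 1]
pop() removes 1 → [1, 9, 8]
L[1] = L[0]+L[1] = 1+9 = 10 → [1, 10, 8]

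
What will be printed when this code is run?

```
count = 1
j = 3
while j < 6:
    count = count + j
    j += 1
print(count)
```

13

j=3: count = 1+3 = 4
j=4: count = 4+4 = 8
j=5: count = 8+5 = 13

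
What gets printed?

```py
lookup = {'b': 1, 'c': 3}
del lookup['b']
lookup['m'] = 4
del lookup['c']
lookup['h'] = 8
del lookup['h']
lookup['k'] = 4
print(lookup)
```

del 'b' → {'c': 3}
lookup['m'] = 4 → {'c': 3, 'm': 4}
del 'c' → {'m': 4}
lookup['h'] = 8 → {'m': 4, 'h': 8}
del 'h' → {'m': 4}
lookup['k'] = 4 → {'m': 4, 'k': 4}

{'m': 4, 'k': 4}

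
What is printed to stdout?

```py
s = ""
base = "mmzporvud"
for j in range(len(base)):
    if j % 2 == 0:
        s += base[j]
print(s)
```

mzovd

j=0: add 'm' → 'm'
j=1: skip
j=2: add 'z' → 'mz'
j=3: skip
j=4: add 'o' → 'mzo'
j=5: skip
j=6: add 'v' → 'mzov'
j=7: skip
j=8: add 'd' → 'mzovd'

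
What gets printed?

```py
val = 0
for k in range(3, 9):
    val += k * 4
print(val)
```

k=3: val = 0+3*4 = 12
k=4: val = 12+4*4 = 28
k=5: val = 28+5*4 = 48
k=6: val = 48+6*4 = 72
k=7: val = 72+7*4 = 100
k=8: val = 100+8*4 = 132

132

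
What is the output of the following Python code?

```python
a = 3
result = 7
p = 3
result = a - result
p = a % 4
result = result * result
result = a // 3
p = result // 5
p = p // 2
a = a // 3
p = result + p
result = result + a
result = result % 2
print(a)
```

result = 3-7 = -4
p = 3%4 = 3
result = (-4)*(-4) = 16
result = 3//3 = 1
p = 1//5 = 0
p = 0//2 = 0
a = 3//3 = 1
p = 1+0 = 1
result = 1+1 = 2
result = 2%2 = 0

1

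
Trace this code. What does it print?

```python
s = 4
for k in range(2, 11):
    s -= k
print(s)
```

-50

k=2: s = 4-2 = 2
k=3: s = 2-3 = -1
k=4: s = (-1)-4 = -5
k=5: s = (-5)-5 = -10
k=6: s = (-10)-6 = -16
k=7: s = (-16)-7 = -23
k=8: s = (-23)-8 = -31
k=9: s = (-31)-9 = -40
k=10: s = (-40)-10 = -50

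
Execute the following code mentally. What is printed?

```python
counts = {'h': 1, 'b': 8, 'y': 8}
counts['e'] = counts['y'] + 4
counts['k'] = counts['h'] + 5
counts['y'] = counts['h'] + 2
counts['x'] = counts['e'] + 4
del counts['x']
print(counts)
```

{'h': 1, 'b': 8, 'y': 3, 'e': 12, 'k': 6}

counts['e'] = counts['y']+4 = 12 → {'h': 1, 'b': 8, 'y': 8, 'e': 12}
counts['k'] = counts['h']+5 = 6 → {'h': 1, 'b': 8, 'y': 8, 'e': 12, 'k': 6}
counts['y'] = counts['h']+2 = 3 → {'h': 1, 'b': 8, 'y': 3, 'e': 12, 'k': 6}
counts['x'] = counts['e']+4 = 16 → {'h': 1, 'b': 8, 'y': 3, 'e': 12, 'k': 6, 'x': 16}
del 'x' → {'h': 1, 'b': 8, 'y': 3, 'e': 12, 'k': 6}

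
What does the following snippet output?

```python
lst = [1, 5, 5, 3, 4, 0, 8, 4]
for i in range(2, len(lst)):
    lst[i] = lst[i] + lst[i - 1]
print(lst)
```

i=2: lst[2] = 5+5 = 10 → [1, 5, 10, 3, 4, 0, 8, 4]
i=3: lst[3] = 3+10 = 13 → [1, 5, 10, 13, 4, 0, 8, 4]
i=4: lst[4] = 4+13 = 17 → [1, 5, 10, 13, 17, 0, 8, 4]
i=5: lst[5] = 0+17 = 17 → [1, 5, 10, 13, 17, 17, 8, 4]
i=6: lst[6] = 8+17 = 25 → [1, 5, 10, 13, 17, 17, 25, 4]
i=7: lst[7] = 4+25 = 29 → [1, 5, 10, 13, 17, 17, 25, 29]

[1, 5, 10, 13, 17, 17, 25, 29]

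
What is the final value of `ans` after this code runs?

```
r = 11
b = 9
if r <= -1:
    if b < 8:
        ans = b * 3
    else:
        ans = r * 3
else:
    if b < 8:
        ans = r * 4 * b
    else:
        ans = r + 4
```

15

r=11, b=9
r <= -1 is False; b < 8 is False
→ ans = r + 4 = 15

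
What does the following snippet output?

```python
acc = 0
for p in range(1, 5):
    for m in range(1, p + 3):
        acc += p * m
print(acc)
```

p=1,m=1: acc = 0+1 = 1
p=1,m=2: acc = 1+2 = 3
p=1,m=3: acc = 3+3 = 6
p=2,m=1: acc = 6+2 = 8
p=2,m=2: acc = 8+4 = 12
p=2,m=3: acc = 12+6 = 18
p=2,m=4: acc = 18+8 = 26
p=3,m=1: acc = 26+3 = 29
p=3,m=2: acc = 29+6 = 35
p=3,m=3: acc = 35+9 = 44
p=3,m=4: acc = 44+12 = 56
p=3,m=5: acc = 56+15 = 71
p=4,m=1: acc = 71+4 = 75
p=4,m=2: acc = 75+8 = 83
p=4,m=3: acc = 83+12 = 95
p=4,m=4: acc = 95+16 = 111
p=4,m=5: acc = 111+20 = 131
p=4,m=6: acc = 131+24 = 155

155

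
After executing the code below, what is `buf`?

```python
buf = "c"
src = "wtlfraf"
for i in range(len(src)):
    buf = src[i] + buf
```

i=0: prepend 'w' → 'wc'
i=1: prepend 't' → 'twc'
i=2: prepend 'l' → 'ltwc'
i=3: prepend 'f' → 'fltwc'
i=4: prepend 'r' → 'rfltwc'
i=5: prepend 'a' → 'arfltwc'
i=6: prepend 'f' → 'farfltwc'

'farfltwc'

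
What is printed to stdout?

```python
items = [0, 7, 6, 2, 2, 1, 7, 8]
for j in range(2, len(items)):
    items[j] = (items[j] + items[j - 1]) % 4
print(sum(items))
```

16

j=2: items[2] = (6+7)%4 = 1 → [0, 7, 1, 2, 2, 1, 7, 8]
j=3: items[3] = (2+1)%4 = 3 → [0, 7, 1, 3, 2, 1, 7, 8]
j=4: items[4] = (2+3)%4 = 1 → [0, 7, 1, 3, 1, 1, 7, 8]
j=5: items[5] = (1+1)%4 = 2 → [0, 7, 1, 3, 1, 2, 7, 8]
j=6: items[6] = (7+2)%4 = 1 → [0, 7, 1, 3, 1, 2, 1, 8]
j=7: items[7] = (8+1)%4 = 1 → [0, 7, 1, 3, 1, 2, 1, 1]
sum = 16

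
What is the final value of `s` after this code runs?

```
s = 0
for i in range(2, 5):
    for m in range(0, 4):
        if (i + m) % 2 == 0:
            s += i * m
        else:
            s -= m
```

i=2,m=0: even sum, s = 0+0 = 0
i=2,m=1: odd sum, s = 0-1 = -1
i=2,m=2: even sum, s = (-1)+4 = 3
i=2,m=3: odd sum, s = 3-3 = 0
i=3,m=0: odd sum, s = 0-0 = 0
i=3,m=1: even sum, s = 0+3 = 3
i=3,m=2: odd sum, s = 3-2 = 1
i=3,m=3: even sum, s = 1+9 = 10
i=4,m=0: even sum, s = 10+0 = 10
i=4,m=1: odd sum, s = 10-1 = 9
i=4,m=2: even sum, s = 9+8 = 17
i=4,m=3: odd sum, s = 17-3 = 14

14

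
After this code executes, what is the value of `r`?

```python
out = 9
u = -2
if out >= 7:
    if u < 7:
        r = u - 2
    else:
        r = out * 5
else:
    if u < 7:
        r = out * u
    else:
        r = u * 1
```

-4

out=9, u=-2
out >= 7 is True; u < 7 is True
→ r = u - 2 = -4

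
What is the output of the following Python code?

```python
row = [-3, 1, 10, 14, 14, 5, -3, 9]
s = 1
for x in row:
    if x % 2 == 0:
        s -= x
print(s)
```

x=-3: not even
x=1: not even
x=10: even, s = 1-10 = -9
x=14: even, s = (-9)-14 = -23
x=14: even, s = (-23)-14 = -37
x=5: not even
x=-3: not even
x=9: not even

-37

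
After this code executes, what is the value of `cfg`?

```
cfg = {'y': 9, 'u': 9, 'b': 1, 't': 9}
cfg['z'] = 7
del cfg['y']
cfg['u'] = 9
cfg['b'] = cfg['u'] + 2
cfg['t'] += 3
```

{'u': 9, 'b': 11, 't': 12, 'z': 7}

cfg['z'] = 7 → {'y': 9, 'u': 9, 'b': 1, 't': 9, 'z': 7}
del 'y' → {'u': 9, 'b': 1, 't': 9, 'z': 7}
cfg['u'] = 9 → {'u': 9, 'b': 1, 't': 9, 'z': 7}
cfg['b'] = cfg['u']+2 = 11 → {'u': 9, 'b': 11, 't': 9, 'z': 7}
cfg['t'] = 9+3 = 12 → {'u': 9, 'b': 11, 't': 12, 'z': 7}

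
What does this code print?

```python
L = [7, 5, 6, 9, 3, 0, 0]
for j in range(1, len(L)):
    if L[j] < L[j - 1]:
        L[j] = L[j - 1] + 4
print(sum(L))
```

133

j=1: 5<7, L[1] = 7+4 = 11 → [7, 11, 6, 9, 3, 0, 0]
j=2: 6<11, L[2] = 11+4 = 15 → [7, 11, 15, 9, 3, 0, 0]
j=3: 9<15, L[3] = 15+4 = 19 → [7, 11, 15, 19, 3, 0, 0]
j=4: 3<19, L[4] = 19+4 = 23 → [7, 11, 15, 19, 23, 0, 0]
j=5: 0<23, L[5] = 23+4 = 27 → [7, 11, 15, 19, 23, 27, 0]
j=6: 0<27, L[6] = 27+4 = 31 → [7, 11, 15, 19, 23, 27, 31]
sum = 133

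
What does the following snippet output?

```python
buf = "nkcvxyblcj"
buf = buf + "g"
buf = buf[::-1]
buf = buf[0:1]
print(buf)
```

g

+ 'g' → 'nkcvxyblcjg'
reverse → 'gjclbyxvckn'
slice [0:1] → 'g'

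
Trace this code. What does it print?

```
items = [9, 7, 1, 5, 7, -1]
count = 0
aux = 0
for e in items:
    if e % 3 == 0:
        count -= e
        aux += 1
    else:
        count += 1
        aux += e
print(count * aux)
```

e=9: %3==0, count = 0-9 = -9; aux=1
e=7: not %3==0, count = (-9)+1 = -8; aux=8
e=1: not %3==0, count = (-8)+1 = -7; aux=9
e=5: not %3==0, count = (-7)+1 = -6; aux=14
e=7: not %3==0, count = (-6)+1 = -5; aux=21
e=-1: not %3==0, count = (-5)+1 = -4; aux=20
count*aux = (-4)*20 = -80

-80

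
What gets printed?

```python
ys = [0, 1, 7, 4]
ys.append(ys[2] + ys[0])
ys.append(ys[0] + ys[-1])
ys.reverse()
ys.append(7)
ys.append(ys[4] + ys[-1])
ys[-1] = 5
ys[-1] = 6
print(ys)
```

append ys[2]+ys[0] = 7+0 = 7 → [0, 1, 7, 4, 7]
append ys[0]+ys[-1] = 0+7 = 7 → [0, 1, 7, 4, 7, 7]
reverse → [7, 7, 4, 7, 1, 0]
append 7 → [7, 7, 4, 7, 1, 0, 7]
append ys[4]+ys[-1] = 1+7 = 8 → [7, 7, 4, 7, 1, 0, 7, 8]
ys[-1] = 5 → [7, 7, 4, 7, 1, 0, 7, 5]
ys[-1] = 6 → [7, 7, 4, 7, 1, 0, 7, 6]

[7, 7, 4, 7, 1, 0, 7, 6]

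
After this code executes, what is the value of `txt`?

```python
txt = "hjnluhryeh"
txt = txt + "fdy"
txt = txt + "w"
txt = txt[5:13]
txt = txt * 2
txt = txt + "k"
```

'hryehfdyhryehfdyk'

+ 'fdy' → 'hjnluhryehfdy'
+ 'w' → 'hjnluhryehfdyw'
slice [5:13] → 'hryehfdy'
repeat ×2 → 'hryehfdyhryehfdy'
+ 'k' → 'hryehfdyhryehfdyk'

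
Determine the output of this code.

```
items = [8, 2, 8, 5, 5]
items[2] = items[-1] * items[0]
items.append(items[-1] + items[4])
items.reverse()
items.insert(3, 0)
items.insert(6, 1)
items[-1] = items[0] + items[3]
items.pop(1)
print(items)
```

items[2] = items[-1]*items[0] = 5*8 = 40 → [8, 2, 40, 5, 5]
append items[-1]+items[4] = 5+5 = 10 → [8, 2, 40, 5, 5, 10]
reverse → [10, 5, 5, 40, 2, 8]
insert 0 at 3 → [10, 5, 5, 0, 40, 2, 8]
insert 1 at 6 → [10, 5, 5, 0, 40, 2, 1, 8]
items[-1] = items[0]+items[3] = 10+0 = 10 → [10, 5, 5, 0, 40, 2, 1, 10]
pop(1) removes 5 → [10, 5, 0, 40, 2, 1, 10]

[10, 5, 0, 40, 2, 1, 10]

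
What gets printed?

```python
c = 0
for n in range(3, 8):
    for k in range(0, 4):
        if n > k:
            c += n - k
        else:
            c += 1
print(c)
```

71

n=3,k=0: 3>0, c = 0+3 = 3
n=3,k=1: 3>1, c = 3+2 = 5
n=3,k=2: 3>2, c = 5+1 = 6
n=3,k=3: not 3>3, c = 6+1 = 7
n=4,k=0: 4>0, c = 7+4 = 11
n=4,k=1: 4>1, c = 11+3 = 14
n=4,k=2: 4>2, c = 14+2 = 16
n=4,k=3: 4>3, c = 16+1 = 17
n=5,k=0: 5>0, c = 17+5 = 22
n=5,k=1: 5>1, c = 22+4 = 26
n=5,k=2: 5>2, c = 26+3 = 29
n=5,k=3: 5>3, c = 29+2 = 31
n=6,k=0: 6>0, c = 31+6 = 37
n=6,k=1: 6>1, c = 37+5 = 42
n=6,k=2: 6>2, c = 42+4 = 46
n=6,k=3: 6>3, c = 46+3 = 49
n=7,k=0: 7>0, c = 49+7 = 56
n=7,k=1: 7>1, c = 56+6 = 62
n=7,k=2: 7>2, c = 62+5 = 67
n=7,k=3: 7>3, c = 67+4 = 71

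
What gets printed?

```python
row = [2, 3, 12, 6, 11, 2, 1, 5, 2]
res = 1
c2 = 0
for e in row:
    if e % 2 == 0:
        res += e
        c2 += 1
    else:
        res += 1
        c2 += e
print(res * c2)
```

e=2: even, res = 1+2 = 3; c2=1
e=3: not even, res = 3+1 = 4; c2=4
e=12: even, res = 4+12 = 16; c2=5
e=6: even, res = 16+6 = 22; c2=6
e=11: not even, res = 22+1 = 23; c2=17
e=2: even, res = 23+2 = 25; c2=18
e=1: not even, res = 25+1 = 26; c2=19
e=5: not even, res = 26+1 = 27; c2=24
e=2: even, res = 27+2 = 29; c2=25
res*c2 = 29*25 = 725

725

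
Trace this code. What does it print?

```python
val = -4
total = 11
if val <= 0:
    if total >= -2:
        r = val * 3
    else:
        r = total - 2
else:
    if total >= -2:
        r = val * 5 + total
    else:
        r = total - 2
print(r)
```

-12

val=-4, total=11
val <= 0 is True; total >= -2 is True
→ r = val * 3 = -12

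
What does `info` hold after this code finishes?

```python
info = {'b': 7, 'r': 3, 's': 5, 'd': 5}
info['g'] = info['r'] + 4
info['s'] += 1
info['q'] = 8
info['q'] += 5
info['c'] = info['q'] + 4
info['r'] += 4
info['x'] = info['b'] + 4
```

{'b': 7, 'r': 7, 's': 6, 'd': 5, 'g': 7, 'q': 13, 'c': 17, 'x': 11}

info['g'] = info['r']+4 = 7 → {'b': 7, 'r': 3, 's': 5, 'd': 5, 'g': 7}
info['s'] = 5+1 = 6 → {'b': 7, 'r': 3, 's': 6, 'd': 5, 'g': 7}
info['q'] = 8 → {'b': 7, 'r': 3, 's': 6, 'd': 5, 'g': 7, 'q': 8}
info['q'] = 8+5 = 13 → {'b': 7, 'r': 3, 's': 6, 'd': 5, 'g': 7, 'q': 13}
info['c'] = info['q']+4 = 17 → {'b': 7, 'r': 3, 's': 6, 'd': 5, 'g': 7, 'q': 13, 'c': 17}
info['r'] = 3+4 = 7 → {'b': 7, 'r': 7, 's': 6, 'd': 5, 'g': 7, 'q': 13, 'c': 17}
info['x'] = info['b']+4 = 11 → {'b': 7, 'r': 7, 's': 6, 'd': 5, 'g': 7, 'q': 13, 'c': 17, 'x': 11}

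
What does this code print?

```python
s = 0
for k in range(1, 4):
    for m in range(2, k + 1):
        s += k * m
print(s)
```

k=2,m=2: s = 0+4 = 4
k=3,m=2: s = 4+6 = 10
k=3,m=3: s = 10+9 = 19

19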